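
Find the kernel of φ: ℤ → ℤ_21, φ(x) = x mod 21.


Kernel = preimage of identity
ker(φ) = {x ∈ ℤ : x ≡ 0 (mod 21)} = 21ℤ = {0, ±21, ±42, ...}

ker(φ) = 21ℤ


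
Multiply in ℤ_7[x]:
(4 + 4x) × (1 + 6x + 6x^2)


Expand and collect like terms; reduce coefficients mod 7:
x^0: 4·1 = 4 ≡ 4 (mod 7)
x^1: 4·6 + 4·1 = 28 ≡ 0 (mod 7)
x^2: 4·6 + 4·6 = 48 ≡ 6 (mod 7)
x^3: 4·6 = 24 ≡ 3 (mod 7)
Result: 4 + 6x^2 + 3x^3

f · g = 4 + 6x^2 + 3x^3


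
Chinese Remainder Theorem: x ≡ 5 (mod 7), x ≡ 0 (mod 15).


m₁ = 7, m₂ = 15, gcd = 1, so CRT applies. M = m₁·m₂ = 105
Let M₁ = M/m₁ = 15, M₂ = M/m₂ = 7
Find y₁ ≡ M₁⁻¹ (mod m₁): 15⁻¹ ≡ 1 (mod 7)
Find y₂ ≡ M₂⁻¹ (mod m₂): 7⁻¹ ≡ 13 (mod 15)
x = a₁·M₁·y₁ + a₂·M₂·y₂ = 5·15·1 + 0·7·13 = 75
Reduce mod 105: x ≡ 75
Check: 75 mod 7 = 5 ✓, 75 mod 15 = 0 ✓

x ≡ 75 (mod 105)


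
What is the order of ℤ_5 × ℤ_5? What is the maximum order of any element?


|ℤ_5 × ℤ_5| = 5 × 5 = 25
Max element order = lcm(5,5) = 5
Cyclic? No (gcd=5)

|ℤ_5×ℤ_5| = 25, max element order = 5


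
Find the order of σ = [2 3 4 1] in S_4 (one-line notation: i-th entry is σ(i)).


Cycle decomposition: (1 2 3 4)
Cycle lengths: 4
Order = lcm(4) = 4

ord(σ) = 4


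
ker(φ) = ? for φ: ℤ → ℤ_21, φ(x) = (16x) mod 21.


Kernel = preimage of identity
ker(φ) = {x ∈ ℤ : 16x ≡ 0 (mod 21)}. gcd(16,21) = 1, so 16x ≡ 0 (mod 21) ⟺ x ≡ 0 (mod 21/1 = 21). Hence ker(φ) = 21ℤ

ker(φ) = 21ℤ


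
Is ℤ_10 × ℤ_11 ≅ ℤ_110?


Comparing ℤ_10 × ℤ_11 and ℤ_110:
gcd(10,11) = 1, so ℤ_10 × ℤ_11 ≅ ℤ_110 (CRT)

Yes, ℤ_10 × ℤ_11 ≅ ℤ_110


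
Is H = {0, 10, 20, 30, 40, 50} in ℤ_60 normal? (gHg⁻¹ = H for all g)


H = {0, 10, 20, 30, 40, 50} in ℤ_60
ℤ_60 is abelian; every subgroup of an abelian group is normal

Yes, normal subgroup


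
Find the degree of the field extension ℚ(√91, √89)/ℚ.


[ℚ(√91,√89):ℚ] = [ℚ(√91,√89):ℚ(√91)]·[ℚ(√91):ℚ] = 2·2 = 4

[ℚ(√91, √89)/ℚ] = 4


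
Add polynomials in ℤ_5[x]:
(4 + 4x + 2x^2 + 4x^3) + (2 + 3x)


Add coefficients mod 5:
x^0: 4 + 2 = 1 (mod 5)
x^1: 4 + 3 = 2 (mod 5)
x^2: 2 + 0 = 2 (mod 5)
x^3: 4 + 0 = 4 (mod 5)
Result: 1 + 2x + 2x^2 + 4x^3

f + g = 1 + 2x + 2x^2 + 4x^3


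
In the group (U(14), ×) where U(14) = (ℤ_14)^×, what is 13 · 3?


Operation: multiplication mod 14
13 · 3 = (a × b) mod 14 with a = 13, b = 3

13 · 3 = 11


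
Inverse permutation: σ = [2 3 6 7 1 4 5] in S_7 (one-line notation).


To find σ⁻¹, swap domain and range:
σ(1) = 2 → σ⁻¹(2) = 1
σ(2) = 3 → σ⁻¹(3) = 2
σ(3) = 6 → σ⁻¹(6) = 3
σ(4) = 7 → σ⁻¹(7) = 4
σ(5) = 1 → σ⁻¹(1) = 5
σ(6) = 4 → σ⁻¹(4) = 6
σ(7) = 5 → σ⁻¹(5) = 7

σ⁻¹ = [5 1 2 6 7 3 4]


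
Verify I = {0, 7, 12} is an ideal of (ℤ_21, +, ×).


Check ideal conditions for I = {0, 7, 12} in ℤ_21:
(1) I is an additive subgroup? No
(2) For r ∈ ℤ_21 and a ∈ I: r·a ∈ I? No  [counterexample: r=2, a=7, r·a mod 21 = 14 ∉ I]

No, I is not an ideal of ℤ_21


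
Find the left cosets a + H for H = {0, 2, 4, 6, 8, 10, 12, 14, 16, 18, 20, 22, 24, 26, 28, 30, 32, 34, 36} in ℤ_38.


H = {0, 2, 4, 6, 8, 10, 12, 14, 16, 18, 20, 22, 24, 26, 28, 30, 32, 34, 36}, |H| = 19
Number of cosets = |G|/|H| = 38/19 = 2
0 + H = {0, 2, 4, 6, 8, 10, 12, 14, 16, 18, 20, 22, 24, 26, 28, 30, 32, 34, 36}
1 + H = {1, 3, 5, 7, 9, 11, 13, 15, 17, 19, 21, 23, 25, 27, 29, 31, 33, 35, 37}

Cosets: 0+H={0,2,4,6,8,10,12,14,16,18,20,22,24,26,28,30,32,34,36}; 1+H={1,3,5,7,9,11,13,15,17,19,21,23,25,27,29,31,33,35,37}


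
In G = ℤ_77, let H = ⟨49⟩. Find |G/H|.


|⟨49⟩| = n / gcd(49, 77) = 77 / 7 = 11
H is normal (ℤ_77 is abelian).
|G/H| = |G| / |H| = 77 / 11 = 7

|G/H| = 7


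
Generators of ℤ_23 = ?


g generates ℤ_n iff gcd(g,n) = 1
Prime factors of 23: 23
Generators are g ∈ {1,...,22} not divisible by any of these primes.
Generators: {1, 2, 3, 4, 5, 6, 7, 8, 9, 10, 11, 12, 13, 14, 15, 16, 17, 18, 19, 20, 21, 22}
Number of generators = φ(23) = 22

Generators of ℤ_23 = {1, 2, 3, 4, 5, 6, 7, 8, 9, 10, 11, 12, 13, 14, 15, 16, 17, 18, 19, 20, 21, 22}


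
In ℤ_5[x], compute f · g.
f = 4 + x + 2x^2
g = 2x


Expand and collect like terms; reduce coefficients mod 5:
x^0: 4·0 = 0 ≡ 0 (mod 5)
x^1: 4·2 + 1·0 = 8 ≡ 3 (mod 5)
x^2: 1·2 + 2·0 = 2 ≡ 2 (mod 5)
x^3: 2·2 = 4 ≡ 4 (mod 5)
Result: 3x + 2x^2 + 4x^3

f · g = 3x + 2x^2 + 4x^3


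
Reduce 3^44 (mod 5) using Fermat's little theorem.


Fermat's little theorem: if p is prime and gcd(a,p)=1, then a^(p-1) ≡ 1 (mod p)
p = 5 is prime, gcd(3,5) = 1
Reduce exponent: 44 mod 4 = 0
So 3^44 ≡ 3^0 (mod 5)
3^0 = 1

3^44 ≡ 1 (mod 5)


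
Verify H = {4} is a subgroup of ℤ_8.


Subgroup test for H = {4} in (ℤ_8, +):
(1) 0 ∈ H? No
(2) Closure: for all a,b ∈ H, (a+b) mod 8 ∈ H? No  [counterexample: 4 + 4 = 0 ∉ H]
(3) Inverses: for all a ∈ H, -a mod 8 ∈ H? Yes

No, H is not a subgroup of ℤ_8


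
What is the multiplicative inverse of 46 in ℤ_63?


Use the extended Euclidean algorithm to write 1 = 46·s + 63·t; then s mod 63 is the inverse.
Euclidean algorithm:
  46 = 0·63 + 46
  63 = 1·46 + 17
  46 = 2·17 + 12
  17 = 1·12 + 5
  12 = 2·5 + 2
  5 = 2·2 + 1
  2 = 2·1 + 0
gcd(46,63) = 1
Back-substitution gives: 46·(-26) + 63·(19) = 1
So 46⁻¹ ≡ -26 ≡ 37 (mod 63)
Check: 46 × 37 = 1702 ≡ 1 (mod 63) ✓

46⁻¹ ≡ 37 (mod 63)


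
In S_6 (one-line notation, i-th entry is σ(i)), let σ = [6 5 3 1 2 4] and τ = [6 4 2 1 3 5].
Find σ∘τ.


σ∘τ: apply τ first, then σ
1 →τ 6 →σ 4
2 →τ 4 →σ 1
3 →τ 2 →σ 5
4 →τ 1 →σ 6
5 →τ 3 →σ 3
6 →τ 5 →σ 2

σ∘τ = [4 1 5 6 3 2]


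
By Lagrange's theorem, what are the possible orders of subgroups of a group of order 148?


Lagrange's theorem: |H| divides |G|
|G| = 148
Divisors of 148: 1, 2, 4, 37, 74, 148

Possible subgroup orders: {1, 2, 4, 37, 74, 148}


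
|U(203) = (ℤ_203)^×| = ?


U(n) is the group of units mod n; |U(n)| = φ(n)
|U(203)| = φ(203) = 168

|U(203) = (ℤ_203)^×| = 168


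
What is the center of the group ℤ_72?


Z(G) = {g ∈ G | gx = xg for all x ∈ G}
ℤ_72 is abelian, so Z(G) = G

Z(ℤ_72) = ℤ_72


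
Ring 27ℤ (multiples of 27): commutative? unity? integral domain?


27ℤ is a commutative ring under +,× but has no multiplicative identity (1 ∉ 27ℤ); it has no zero divisors, but without unity it is not an integral domain
Commutative: Yes
Integral domain: No
Has unity: No

27ℤ (multiples of 27): Commutative=Yes, Unity=No


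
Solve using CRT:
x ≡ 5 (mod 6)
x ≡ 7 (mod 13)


m₁ = 6, m₂ = 13, gcd = 1, so CRT applies. M = m₁·m₂ = 78
Let M₁ = M/m₁ = 13, M₂ = M/m₂ = 6
Find y₁ ≡ M₁⁻¹ (mod m₁): 13⁻¹ ≡ 1 (mod 6)
Find y₂ ≡ M₂⁻¹ (mod m₂): 6⁻¹ ≡ 11 (mod 13)
x = a₁·M₁·y₁ + a₂·M₂·y₂ = 5·13·1 + 7·6·11 = 527
Reduce mod 78: x ≡ 59
Check: 59 mod 6 = 5 ✓, 59 mod 13 = 7 ✓

x ≡ 59 (mod 78)


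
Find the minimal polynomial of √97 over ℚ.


√97 satisfies x² - 97 = 0, irreducible over ℚ since 97 is squarefree

Minimal polynomial: x² - 97


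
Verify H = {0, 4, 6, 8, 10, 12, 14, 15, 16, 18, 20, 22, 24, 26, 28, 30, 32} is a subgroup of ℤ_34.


Subgroup test for H = {0, 4, 6, 8, 10, 12, 14, 15, 16, 18, 20, 22, 24, 26, 28, 30, 32} in (ℤ_34, +):
(1) 0 ∈ H? Yes
(2) Closure: for all a,b ∈ H, (a+b) mod 34 ∈ H? No  [counterexample: 4 + 15 = 19 ∉ H]
(3) Inverses: for all a ∈ H, -a mod 34 ∈ H? No

No, H is not a subgroup of ℤ_34


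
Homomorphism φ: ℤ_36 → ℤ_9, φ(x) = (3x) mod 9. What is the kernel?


Kernel = preimage of identity
ker(φ) = {x ∈ ℤ_36 : 3x ≡ 0 (mod 9)}. Since 9 | 36, φ is well-defined. The kernel is the cyclic subgroup ⟨3⟩ of ℤ_36 (order 12), i.e. {0, 3, 6, 9, 12, 15, 18, 21, 24, 27, 30, 33}

ker(φ) = {0, 3, 6, 9, 12, 15, 18, 21, 24, 27, 30, 33}


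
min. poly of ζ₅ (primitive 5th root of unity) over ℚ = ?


ζ₅ is a root of Φ₅(x) = x⁴ + x³ + x² + x + 1, irreducible over ℚ

Minimal polynomial: x⁴ + x³ + x² + x + 1


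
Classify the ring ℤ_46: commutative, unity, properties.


ℤ_46 is a commutative ring with unity 1; 46 = 2×23 is composite, so 2·23 ≡ 0 gives zero divisors (not an integral domain)
Commutative: Yes
Integral domain: No
Has unity: Yes

ℤ_46: Commutative=Yes, Unity=Yes


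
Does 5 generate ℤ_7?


g generates ℤ_n iff gcd(g, n) = 1
gcd(5, 7) = 1
Since gcd = 1, 5 is a generator.

Yes, 5 generates ℤ_7


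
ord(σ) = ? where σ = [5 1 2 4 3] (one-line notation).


Cycle decomposition: (1 5 3 2)
Cycle lengths: 4
Order = lcm(4) = 4

ord(σ) = 4


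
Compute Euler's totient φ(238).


Factor n: 238 = 2 × 7 × 17
φ(n) = n · ∏(1 - 1/p) over distinct primes p | n
φ(238) = 238 · (1 - 1/2) · (1 - 1/7) · (1 - 1/17) = 96

φ(238) = 96


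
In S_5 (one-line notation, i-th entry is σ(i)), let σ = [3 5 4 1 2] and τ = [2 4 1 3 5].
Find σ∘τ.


σ∘τ: apply τ first, then σ
1 →τ 2 →σ 5
2 →τ 4 →σ 1
3 →τ 1 →σ 3
4 →τ 3 →σ 4
5 →τ 5 →σ 2

σ∘τ = [5 1 3 4 2]


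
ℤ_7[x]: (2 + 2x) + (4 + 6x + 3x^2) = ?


Add coefficients mod 7:
x^0: 2 + 4 = 6 (mod 7)
x^1: 2 + 6 = 1 (mod 7)
x^2: 0 + 3 = 3 (mod 7)
Result: 6 + x + 3x^2

f + g = 6 + x + 3x^2


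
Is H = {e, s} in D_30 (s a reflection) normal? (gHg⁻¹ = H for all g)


H = {e, s} in D_30 (s a reflection)
r·s·r⁻¹ = sr⁻² ≠ s for n ≥ 3, so {e, s} is not closed under conjugation

No, not a normal subgroup


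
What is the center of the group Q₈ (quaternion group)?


Z(G) = {g ∈ G | gx = xg for all x ∈ G}
In Q₈ = {±1, ±i, ±j, ±k}, only ±1 commute with every element

Z(Q₈ (quaternion group)) = {1, -1}


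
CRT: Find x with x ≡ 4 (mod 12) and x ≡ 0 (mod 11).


m₁ = 12, m₂ = 11, gcd = 1, so CRT applies. M = m₁·m₂ = 132
Let M₁ = M/m₁ = 11, M₂ = M/m₂ = 12
Find y₁ ≡ M₁⁻¹ (mod m₁): 11⁻¹ ≡ 11 (mod 12)
Find y₂ ≡ M₂⁻¹ (mod m₂): 12⁻¹ ≡ 1 (mod 11)
x = a₁·M₁·y₁ + a₂·M₂·y₂ = 4·11·11 + 0·12·1 = 484
Reduce mod 132: x ≡ 88
Check: 88 mod 12 = 4 ✓, 88 mod 11 = 0 ✓

x ≡ 88 (mod 132)


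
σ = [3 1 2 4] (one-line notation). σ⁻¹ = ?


To find σ⁻¹, swap domain and range:
σ(1) = 3 → σ⁻¹(3) = 1
σ(2) = 1 → σ⁻¹(1) = 2
σ(3) = 2 → σ⁻¹(2) = 3
σ(4) = 4 → σ⁻¹(4) = 4

σ⁻¹ = [2 3 1 4]


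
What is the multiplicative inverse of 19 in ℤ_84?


Use the extended Euclidean algorithm to write 1 = 19·s + 84·t; then s mod 84 is the inverse.
Euclidean algorithm:
  19 = 0·84 + 19
  84 = 4·19 + 8
  19 = 2·8 + 3
  8 = 2·3 + 2
  3 = 1·2 + 1
  2 = 2·1 + 0
gcd(19,84) = 1
Back-substitution gives: 19·(31) + 84·(-7) = 1
So 19⁻¹ ≡ 31 ≡ 31 (mod 84)
Check: 19 × 31 = 589 ≡ 1 (mod 84) ✓

19⁻¹ ≡ 31 (mod 84)


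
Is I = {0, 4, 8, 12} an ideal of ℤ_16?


Check ideal conditions for I = {0, 4, 8, 12} in ℤ_16:
(1) I is an additive subgroup? Yes
(2) For r ∈ ℤ_16 and a ∈ I: r·a ∈ I? Yes

Yes, I is an ideal of ℤ_16


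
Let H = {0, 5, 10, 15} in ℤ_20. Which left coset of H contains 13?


13 + H = {13 + h (mod 20) : h ∈ H}
13+0=13, 13+5=18, 13+10=3, 13+15=8
13 + H = {3, 8, 13, 18} = 3 + H

13 + H = {3, 8, 13, 18}


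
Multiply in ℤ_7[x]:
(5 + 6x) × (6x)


Expand and collect like terms; reduce coefficients mod 7:
x^0: 5·0 = 0 ≡ 0 (mod 7)
x^1: 5·6 + 6·0 = 30 ≡ 2 (mod 7)
x^2: 6·6 = 36 ≡ 1 (mod 7)
Result: 2x + x^2

f · g = 2x + x^2


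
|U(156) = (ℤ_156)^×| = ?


U(n) is the group of units mod n; |U(n)| = φ(n)
|U(156)| = φ(156) = 48

|U(156) = (ℤ_156)^×| = 48


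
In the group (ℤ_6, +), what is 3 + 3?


Operation: addition mod 6
3 + 3 = (a + b) mod 6 with a = 3, b = 3

3 + 3 = 0


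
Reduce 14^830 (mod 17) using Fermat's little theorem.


Fermat's little theorem: if p is prime and gcd(a,p)=1, then a^(p-1) ≡ 1 (mod p)
p = 17 is prime, gcd(14,17) = 1
Reduce exponent: 830 mod 16 = 14
So 14^830 ≡ 14^14 (mod 17)
14^14 mod 17 = 2

14^830 ≡ 2 (mod 17)


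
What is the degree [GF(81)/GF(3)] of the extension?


GF(81) = GF(3^4), so the extension degree is 4

[GF(81)/GF(3)] = 4


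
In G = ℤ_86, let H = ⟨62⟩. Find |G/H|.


|⟨62⟩| = n / gcd(62, 86) = 86 / 2 = 43
H is normal (ℤ_86 is abelian).
|G/H| = |G| / |H| = 86 / 43 = 2

|G/H| = 2


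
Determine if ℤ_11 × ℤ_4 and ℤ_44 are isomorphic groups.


Comparing ℤ_11 × ℤ_4 and ℤ_44:
gcd(11,4) = 1, so ℤ_11 × ℤ_4 ≅ ℤ_44 (CRT)

Yes, ℤ_11 × ℤ_4 ≅ ℤ_44


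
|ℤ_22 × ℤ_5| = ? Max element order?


|ℤ_22 × ℤ_5| = 22 × 5 = 110
Max element order = lcm(22,5) = 110
Cyclic? Yes (gcd=1)

|ℤ_22×ℤ_5| = 110, max element order = 110


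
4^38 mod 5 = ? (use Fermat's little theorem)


Fermat's little theorem: if p is prime and gcd(a,p)=1, then a^(p-1) ≡ 1 (mod p)
p = 5 is prime, gcd(4,5) = 1
Reduce exponent: 38 mod 4 = 2
So 4^38 ≡ 4^2 (mod 5)
4^2 mod 5 = 1

4^38 ≡ 1 (mod 5)


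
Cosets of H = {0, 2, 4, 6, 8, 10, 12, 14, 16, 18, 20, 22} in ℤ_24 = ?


H = {0, 2, 4, 6, 8, 10, 12, 14, 16, 18, 20, 22}, |H| = 12
Number of cosets = |G|/|H| = 24/12 = 2
0 + H = {0, 2, 4, 6, 8, 10, 12, 14, 16, 18, 20, 22}
1 + H = {1, 3, 5, 7, 9, 11, 13, 15, 17, 19, 21, 23}

Cosets: 0+H={0,2,4,6,8,10,12,14,16,18,20,22}; 1+H={1,3,5,7,9,11,13,15,17,19,21,23}


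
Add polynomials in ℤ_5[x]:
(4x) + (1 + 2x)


Add coefficients mod 5:
x^0: 0 + 1 = 1 (mod 5)
x^1: 4 + 2 = 1 (mod 5)
Result: 1 + x

f + g = 1 + x


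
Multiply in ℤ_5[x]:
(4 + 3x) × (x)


Expand and collect like terms; reduce coefficients mod 5:
x^0: 4·0 = 0 ≡ 0 (mod 5)
x^1: 4·1 + 3·0 = 4 ≡ 4 (mod 5)
x^2: 3·1 = 3 ≡ 3 (mod 5)
Result: 4x + 3x^2

f · g = 4x + 3x^2


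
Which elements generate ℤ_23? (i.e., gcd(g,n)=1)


g generates ℤ_n iff gcd(g,n) = 1
Prime factors of 23: 23
Generators are g ∈ {1,...,22} not divisible by any of these primes.
Generators: {1, 2, 3, 4, 5, 6, 7, 8, 9, 10, 11, 12, 13, 14, 15, 16, 17, 18, 19, 20, 21, 22}
Number of generators = φ(23) = 22

Generators of ℤ_23 = {1, 2, 3, 4, 5, 6, 7, 8, 9, 10, 11, 12, 13, 14, 15, 16, 17, 18, 19, 20, 21, 22}


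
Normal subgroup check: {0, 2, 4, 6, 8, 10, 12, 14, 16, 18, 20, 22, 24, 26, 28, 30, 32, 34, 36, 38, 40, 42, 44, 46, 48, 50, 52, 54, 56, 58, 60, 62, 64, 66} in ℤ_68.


H = {0, 2, 4, 6, 8, 10, 12, 14, 16, 18, 20, 22, 24, 26, 28, 30, 32, 34, 36, 38, 40, 42, 44, 46, 48, 50, 52, 54, 56, 58, 60, 62, 64, 66} in ℤ_68
ℤ_68 is abelian; every subgroup of an abelian group is normal

Yes, normal subgroup


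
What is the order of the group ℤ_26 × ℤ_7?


|A × B| = |A| · |B|
|ℤ_26 × ℤ_7| = 26 × 7 = 182

|ℤ_26 × ℤ_7| = 182


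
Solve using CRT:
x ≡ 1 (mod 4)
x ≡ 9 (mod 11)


m₁ = 4, m₂ = 11, gcd = 1, so CRT applies. M = m₁·m₂ = 44
Let M₁ = M/m₁ = 11, M₂ = M/m₂ = 4
Find y₁ ≡ M₁⁻¹ (mod m₁): 11⁻¹ ≡ 3 (mod 4)
Find y₂ ≡ M₂⁻¹ (mod m₂): 4⁻¹ ≡ 3 (mod 11)
x = a₁·M₁·y₁ + a₂·M₂·y₂ = 1·11·3 + 9·4·3 = 141
Reduce mod 44: x ≡ 9
Check: 9 mod 4 = 1 ✓, 9 mod 11 = 9 ✓

x ≡ 9 (mod 44)


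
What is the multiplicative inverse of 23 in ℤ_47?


Use the extended Euclidean algorithm to write 1 = 23·s + 47·t; then s mod 47 is the inverse.
Euclidean algorithm:
  23 = 0·47 + 23
  47 = 2·23 + 1
  23 = 23·1 + 0
gcd(23,47) = 1
Back-substitution gives: 23·(-2) + 47·(1) = 1
So 23⁻¹ ≡ -2 ≡ 45 (mod 47)
Check: 23 × 45 = 1035 ≡ 1 (mod 47) ✓

23⁻¹ ≡ 45 (mod 47)


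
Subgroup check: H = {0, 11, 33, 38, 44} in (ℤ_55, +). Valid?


Subgroup test for H = {0, 11, 33, 38, 44} in (ℤ_55, +):
(1) 0 ∈ H? Yes
(2) Closure: for all a,b ∈ H, (a+b) mod 55 ∈ H? No  [counterexample: 11 + 11 = 22 ∉ H]
(3) Inverses: for all a ∈ H, -a mod 55 ∈ H? No

No, H is not a subgroup of ℤ_55


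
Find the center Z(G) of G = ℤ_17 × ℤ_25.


Z(G) = {g ∈ G | gx = xg for all x ∈ G}
Direct product of abelian groups is abelian, so Z(G) = G

Z(ℤ_17 × ℤ_25) = ℤ_17 × ℤ_25


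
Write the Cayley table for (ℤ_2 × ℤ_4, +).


Elements: {(0,0), (0,1), (0,2), (0,3), (1,0), (1,1), (1,2), (1,3)}
Operation: componentwise addition mod (2, 4)
Entry (a, b) = ((a₁+b₁) mod 2, (a₂+b₂) mod 4)

Cayley table:
      | (0,0) | (0,1) | (0,2) | (0,3) | (1,0) | (1,1) | (1,2) | (1,3)
(0,0) | (0,0) | (0,1) | (0,2) | (0,3) | (1,0) | (1,1) | (1,2) | (1,3)
(0,1) | (0,1) | (0,2) | (0,3) | (0,0) | (1,1) | (1,2) | (1,3) | (1,0)
(0,2) | (0,2) | (0,3) | (0,0) | (0,1) | (1,2) | (1,3) | (1,0) | (1,1)
(0,3) | (0,3) | (0,0) | (0,1) | (0,2) | (1,3) | (1,0) | (1,1) | (1,2)
(1,0) | (1,0) | (1,1) | (1,2) | (1,3) | (0,0) | (0,1) | (0,2) | (0,3)
(1,1) | (1,1) | (1,2) | (1,3) | (1,0) | (0,1) | (0,2) | (0,3) | (0,0)
(1,2) | (1,2) | (1,3) | (1,0) | (1,1) | (0,2) | (0,3) | (0,0) | (0,1)
(1,3) | (1,3) | (1,0) | (1,1) | (1,2) | (0,3) | (0,0) | (0,1) | (0,2)


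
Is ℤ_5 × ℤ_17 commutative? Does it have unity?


Direct product ring; commutative with unity (1,1); but (1,0)·(0,1) = (0,0) gives zero divisors, so not an integral domain
Commutative: Yes
Integral domain: No
Has unity: Yes

ℤ_5 × ℤ_17: Commutative=Yes, Unity=Yes


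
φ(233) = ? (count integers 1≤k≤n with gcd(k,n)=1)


Factor n: 233 = 233
φ(n) = n · ∏(1 - 1/p) over distinct primes p | n
φ(233) = 233 · (1 - 1/233) = 232

φ(233) = 232


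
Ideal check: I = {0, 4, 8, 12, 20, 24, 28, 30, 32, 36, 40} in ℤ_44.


Check ideal conditions for I = {0, 4, 8, 12, 20, 24, 28, 30, 32, 36, 40} in ℤ_44:
(1) I is an additive subgroup? No
(2) For r ∈ ℤ_44 and a ∈ I: r·a ∈ I? No  [counterexample: r=2, a=8, r·a mod 44 = 16 ∉ I]

No, I is not an ideal of ℤ_44


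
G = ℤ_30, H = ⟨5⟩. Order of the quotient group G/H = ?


|⟨5⟩| = n / gcd(5, 30) = 30 / 5 = 6
H is normal (ℤ_30 is abelian).
|G/H| = |G| / |H| = 30 / 6 = 5

|G/H| = 5


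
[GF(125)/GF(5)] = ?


GF(125) = GF(5^3), so the extension degree is 3

[GF(125)/GF(5)] = 3


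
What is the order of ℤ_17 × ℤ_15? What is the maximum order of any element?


|ℤ_17 × ℤ_15| = 17 × 15 = 255
Max element order = lcm(17,15) = 255
Cyclic? Yes (gcd=1)

|ℤ_17×ℤ_15| = 255, max element order = 255


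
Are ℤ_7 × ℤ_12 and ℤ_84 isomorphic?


Comparing ℤ_7 × ℤ_12 and ℤ_84:
gcd(7,12) = 1, so ℤ_7 × ℤ_12 ≅ ℤ_84 (CRT)

Yes, ℤ_7 × ℤ_12 ≅ ℤ_84


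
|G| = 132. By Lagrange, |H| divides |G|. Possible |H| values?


Lagrange's theorem: |H| divides |G|
|G| = 132
Divisors of 132: 1, 2, 3, 4, 6, 11, 12, 22, 33, 44, 66, 132

Possible subgroup orders: {1, 2, 3, 4, 6, 11, 12, 22, 33, 44, 66, 132}


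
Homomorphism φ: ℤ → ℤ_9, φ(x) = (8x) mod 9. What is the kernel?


Kernel = preimage of identity
ker(φ) = {x ∈ ℤ : 8x ≡ 0 (mod 9)}. gcd(8,9) = 1, so 8x ≡ 0 (mod 9) ⟺ x ≡ 0 (mod 9/1 = 9). Hence ker(φ) = 9ℤ

ker(φ) = 9ℤ


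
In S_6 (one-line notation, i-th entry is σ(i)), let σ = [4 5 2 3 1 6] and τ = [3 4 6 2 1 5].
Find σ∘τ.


σ∘τ: apply τ first, then σ
1 →τ 3 →σ 2
2 →τ 4 →σ 3
3 →τ 6 →σ 6
4 →τ 2 →σ 5
5 →τ 1 →σ 4
6 →τ 5 →σ 1

σ∘τ = [2 3 6 5 4 1]


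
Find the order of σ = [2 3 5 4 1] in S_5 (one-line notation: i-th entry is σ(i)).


Cycle decomposition: (1 2 3 5)
Cycle lengths: 4
Order = lcm(4) = 4

ord(σ) = 4


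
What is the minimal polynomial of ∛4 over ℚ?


∛4 satisfies x³ - 4 = 0, irreducible over ℚ (no rational root; 4 is not a perfect cube)

Minimal polynomial: x³ - 4


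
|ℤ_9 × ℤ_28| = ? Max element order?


|ℤ_9 × ℤ_28| = 9 × 28 = 252
Max element order = lcm(9,28) = 252
Cyclic? Yes (gcd=1)

|ℤ_9×ℤ_28| = 252, max element order = 252


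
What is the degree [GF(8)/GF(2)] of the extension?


GF(8) = GF(2^3), so the extension degree is 3

[GF(8)/GF(2)] = 3


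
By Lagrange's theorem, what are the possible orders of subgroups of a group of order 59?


Lagrange's theorem: |H| divides |G|
|G| = 59
Divisors of 59: 1, 59

Possible subgroup orders: {1, 59}


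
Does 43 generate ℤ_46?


g generates ℤ_n iff gcd(g, n) = 1
gcd(43, 46) = 1
Since gcd = 1, 43 is a generator.

Yes, 43 generates ℤ_46


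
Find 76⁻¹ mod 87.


Use the extended Euclidean algorithm to write 1 = 76·s + 87·t; then s mod 87 is the inverse.
Euclidean algorithm:
  76 = 0·87 + 76
  87 = 1·76 + 11
  76 = 6·11 + 10
  11 = 1·10 + 1
  10 = 10·1 + 0
gcd(76,87) = 1
Back-substitution gives: 76·(-8) + 87·(7) = 1
So 76⁻¹ ≡ -8 ≡ 79 (mod 87)
Check: 76 × 79 = 6004 ≡ 1 (mod 87) ✓

76⁻¹ ≡ 79 (mod 87)


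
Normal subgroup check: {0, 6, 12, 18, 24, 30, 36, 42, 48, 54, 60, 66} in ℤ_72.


H = {0, 6, 12, 18, 24, 30, 36, 42, 48, 54, 60, 66} in ℤ_72
ℤ_72 is abelian; every subgroup of an abelian group is normal

Yes, normal subgroup


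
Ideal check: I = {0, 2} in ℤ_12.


Check ideal conditions for I = {0, 2} in ℤ_12:
(1) I is an additive subgroup? No
(2) For r ∈ ℤ_12 and a ∈ I: r·a ∈ I? No  [counterexample: r=2, a=2, r·a mod 12 = 4 ∉ I]

No, I is not an ideal of ℤ_12


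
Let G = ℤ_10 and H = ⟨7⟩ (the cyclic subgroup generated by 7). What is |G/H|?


|⟨7⟩| = n / gcd(7, 10) = 10 / 1 = 10
H is normal (ℤ_10 is abelian).
|G/H| = |G| / |H| = 10 / 10 = 1

|G/H| = 1


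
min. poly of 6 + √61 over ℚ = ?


Let α = 6 + √61. Then α - 6 = √61, so (α - 6)² = 61, giving α² - 12α - 25 = 0. Degree 2 and α ∉ ℚ, so this is the minimal polynomial.

Minimal polynomial: x² - 12x - 25


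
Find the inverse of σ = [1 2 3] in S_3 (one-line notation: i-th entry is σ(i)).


To find σ⁻¹, swap domain and range:
σ(1) = 1 → σ⁻¹(1) = 1
σ(2) = 2 → σ⁻¹(2) = 2
σ(3) = 3 → σ⁻¹(3) = 3

σ⁻¹ = [1 2 3]


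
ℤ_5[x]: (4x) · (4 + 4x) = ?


Expand and collect like terms; reduce coefficients mod 5:
x^0: 0·4 = 0 ≡ 0 (mod 5)
x^1: 0·4 + 4·4 = 16 ≡ 1 (mod 5)
x^2: 4·4 = 16 ≡ 1 (mod 5)
Result: x + x^2

f · g = x + x^2


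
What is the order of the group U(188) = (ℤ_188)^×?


U(n) is the group of units mod n; |U(n)| = φ(n)
|U(188)| = φ(188) = 92

|U(188) = (ℤ_188)^×| = 92


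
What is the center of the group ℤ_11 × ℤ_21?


Z(G) = {g ∈ G | gx = xg for all x ∈ G}
Direct product of abelian groups is abelian, so Z(G) = G

Z(ℤ_11 × ℤ_21) = ℤ_11 × ℤ_21


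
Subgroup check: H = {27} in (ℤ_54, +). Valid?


Subgroup test for H = {27} in (ℤ_54, +):
(1) 0 ∈ H? No
(2) Closure: for all a,b ∈ H, (a+b) mod 54 ∈ H? No  [counterexample: 27 + 27 = 0 ∉ H]
(3) Inverses: for all a ∈ H, -a mod 54 ∈ H? Yes

No, H is not a subgroup of ℤ_54


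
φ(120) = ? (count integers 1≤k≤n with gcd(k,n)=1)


Factor n: 120 = 2^3 × 3 × 5
φ(n) = n · ∏(1 - 1/p) over distinct primes p | n
φ(120) = 120 · (1 - 1/2) · (1 - 1/3) · (1 - 1/5) = 32

φ(120) = 32


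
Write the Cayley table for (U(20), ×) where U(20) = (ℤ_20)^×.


Elements: {1, 3, 7, 9, 11, 13, 17, 19}
Operation: multiplication mod 20
Entry (a, b) = (a × b) mod 20

Cayley table:
   |  1 |  3 |  7 |  9 | 11 | 13 | 17 | 19
 1 |  1 |  3 |  7 |  9 | 11 | 13 | 17 | 19
 3 |  3 |  9 |  1 |  7 | 13 | 19 | 11 | 17
 7 |  7 |  1 |  9 |  3 | 17 | 11 | 19 | 13
 9 |  9 |  7 |  3 |  1 | 19 | 17 | 13 | 11
11 | 11 | 13 | 17 | 19 |  1 |  3 |  7 |  9
13 | 13 | 19 | 11 | 17 |  3 |  9 |  1 |  7
17 | 17 | 11 | 19 | 13 |  7 |  1 |  9 |  3
19 | 19 | 17 | 13 | 11 |  9 |  7 |  3 |  1


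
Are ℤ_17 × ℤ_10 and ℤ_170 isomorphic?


Comparing ℤ_17 × ℤ_10 and ℤ_170:
gcd(17,10) = 1, so ℤ_17 × ℤ_10 ≅ ℤ_170 (CRT)

Yes, ℤ_17 × ℤ_10 ≅ ℤ_170


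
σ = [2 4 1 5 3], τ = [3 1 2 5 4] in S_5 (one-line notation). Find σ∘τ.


σ∘τ: apply τ first, then σ
1 →τ 3 →σ 1
2 →τ 1 →σ 2
3 →τ 2 →σ 4
4 →τ 5 →σ 3
5 →τ 4 →σ 5

σ∘τ = [1 2 4 3 5]


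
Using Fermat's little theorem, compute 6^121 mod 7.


Fermat's little theorem: if p is prime and gcd(a,p)=1, then a^(p-1) ≡ 1 (mod p)
p = 7 is prime, gcd(6,7) = 1
Reduce exponent: 121 mod 6 = 1
So 6^121 ≡ 6^1 (mod 7)
6^1 mod 7 = 6

6^121 ≡ 6 (mod 7)


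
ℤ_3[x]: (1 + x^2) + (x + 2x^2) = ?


Add coefficients mod 3:
x^0: 1 + 0 = 1 (mod 3)
x^1: 0 + 1 = 1 (mod 3)
x^2: 1 + 2 = 0 (mod 3)
Result: 1 + x

f + g = 1 + x


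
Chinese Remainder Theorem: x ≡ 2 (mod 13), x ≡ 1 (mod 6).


m₁ = 13, m₂ = 6, gcd = 1, so CRT applies. M = m₁·m₂ = 78
Let M₁ = M/m₁ = 6, M₂ = M/m₂ = 13
Find y₁ ≡ M₁⁻¹ (mod m₁): 6⁻¹ ≡ 11 (mod 13)
Find y₂ ≡ M₂⁻¹ (mod m₂): 13⁻¹ ≡ 1 (mod 6)
x = a₁·M₁·y₁ + a₂·M₂·y₂ = 2·6·11 + 1·13·1 = 145
Reduce mod 78: x ≡ 67
Check: 67 mod 13 = 2 ✓, 67 mod 6 = 1 ✓

x ≡ 67 (mod 78)


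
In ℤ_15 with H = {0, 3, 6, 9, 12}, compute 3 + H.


3 + H = {3 + h (mod 15) : h ∈ H}
3+0=3, 3+3=6, 3+6=9, 3+9=12, 3+12=0
3 + H = {0, 3, 6, 9, 12} = 0 + H

3 + H = {0, 3, 6, 9, 12}


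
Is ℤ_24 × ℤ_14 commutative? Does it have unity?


Direct product ring; commutative with unity (1,1); but (1,0)·(0,1) = (0,0) gives zero divisors, so not an integral domain
Commutative: Yes
Integral domain: No
Has unity: Yes

ℤ_24 × ℤ_14: Commutative=Yes, Unity=Yes


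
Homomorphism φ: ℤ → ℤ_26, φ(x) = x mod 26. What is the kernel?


Kernel = preimage of identity
ker(φ) = {x ∈ ℤ : x ≡ 0 (mod 26)} = 26ℤ = {0, ±26, ±52, ...}

ker(φ) = 26ℤ


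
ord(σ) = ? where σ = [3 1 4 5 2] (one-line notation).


Cycle decomposition: (1 3 4 5 2)
Cycle lengths: 5
Order = lcm(5) = 5

ord(σ) = 5


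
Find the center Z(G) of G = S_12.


Z(G) = {g ∈ G | gx = xg for all x ∈ G}
S_n is non-abelian for n ≥ 3; Z(S_12) is trivial

Z(S_12) = {e}


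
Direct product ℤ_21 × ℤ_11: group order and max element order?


|ℤ_21 × ℤ_11| = 21 × 11 = 231
Max element order = lcm(21,11) = 231
Cyclic? Yes (gcd=1)

|ℤ_21×ℤ_11| = 231, max element order = 231


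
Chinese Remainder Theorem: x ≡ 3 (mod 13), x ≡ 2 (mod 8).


m₁ = 13, m₂ = 8, gcd = 1, so CRT applies. M = m₁·m₂ = 104
Let M₁ = M/m₁ = 8, M₂ = M/m₂ = 13
Find y₁ ≡ M₁⁻¹ (mod m₁): 8⁻¹ ≡ 5 (mod 13)
Find y₂ ≡ M₂⁻¹ (mod m₂): 13⁻¹ ≡ 5 (mod 8)
x = a₁·M₁·y₁ + a₂·M₂·y₂ = 3·8·5 + 2·13·5 = 250
Reduce mod 104: x ≡ 42
Check: 42 mod 13 = 3 ✓, 42 mod 8 = 2 ✓

x ≡ 42 (mod 104)


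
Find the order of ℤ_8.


ℤ_n has n elements.

|ℤ_8| = 8


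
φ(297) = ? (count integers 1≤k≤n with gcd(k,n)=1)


Factor n: 297 = 3^3 × 11
φ(n) = n · ∏(1 - 1/p) over distinct primes p | n
φ(297) = 297 · (1 - 1/3) · (1 - 1/11) = 180

φ(297) = 180


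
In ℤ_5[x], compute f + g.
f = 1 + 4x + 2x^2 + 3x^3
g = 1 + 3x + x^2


Add coefficients mod 5:
x^0: 1 + 1 = 2 (mod 5)
x^1: 4 + 3 = 2 (mod 5)
x^2: 2 + 1 = 3 (mod 5)
x^3: 3 + 0 = 3 (mod 5)
Result: 2 + 2x + 3x^2 + 3x^3

f + g = 2 + 2x + 3x^2 + 3x^3


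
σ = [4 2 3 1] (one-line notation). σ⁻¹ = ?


To find σ⁻¹, swap domain and range:
σ(1) = 4 → σ⁻¹(4) = 1
σ(2) = 2 → σ⁻¹(2) = 2
σ(3) = 3 → σ⁻¹(3) = 3
σ(4) = 1 → σ⁻¹(1) = 4

σ⁻¹ = [4 2 3 1]


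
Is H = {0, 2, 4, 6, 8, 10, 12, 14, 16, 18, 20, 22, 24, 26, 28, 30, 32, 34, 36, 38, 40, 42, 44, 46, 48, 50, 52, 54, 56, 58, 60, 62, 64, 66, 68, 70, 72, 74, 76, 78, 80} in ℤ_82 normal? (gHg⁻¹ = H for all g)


H = {0, 2, 4, 6, 8, 10, 12, 14, 16, 18, 20, 22, 24, 26, 28, 30, 32, 34, 36, 38, 40, 42, 44, 46, 48, 50, 52, 54, 56, 58, 60, 62, 64, 66, 68, 70, 72, 74, 76, 78, 80} in ℤ_82
ℤ_82 is abelian; every subgroup of an abelian group is normal

Yes, normal subgroup


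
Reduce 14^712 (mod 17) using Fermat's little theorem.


Fermat's little theorem: if p is prime and gcd(a,p)=1, then a^(p-1) ≡ 1 (mod p)
p = 17 is prime, gcd(14,17) = 1
Reduce exponent: 712 mod 16 = 8
So 14^712 ≡ 14^8 (mod 17)
14^8 mod 17 = 16

14^712 ≡ 16 (mod 17)


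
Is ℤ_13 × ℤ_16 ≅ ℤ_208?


Comparing ℤ_13 × ℤ_16 and ℤ_208:
gcd(13,16) = 1, so ℤ_13 × ℤ_16 ≅ ℤ_208 (CRT)

Yes, ℤ_13 × ℤ_16 ≅ ℤ_208


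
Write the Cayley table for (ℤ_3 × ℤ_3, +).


Elements: {(0,0), (0,1), (0,2), (1,0), (1,1), (1,2), (2,0), (2,1), (2,2)}
Operation: componentwise addition mod (3, 3)
Entry (a, b) = ((a₁+b₁) mod 3, (a₂+b₂) mod 3)

Cayley table:
      | (0,0) | (0,1) | (0,2) | (1,0) | (1,1) | (1,2) | (2,0) | (2,1) | (2,2)
(0,0) | (0,0) | (0,1) | (0,2) | (1,0) | (1,1) | (1,2) | (2,0) | (2,1) | (2,2)
(0,1) | (0,1) | (0,2) | (0,0) | (1,1) | (1,2) | (1,0) | (2,1) | (2,2) | (2,0)
(0,2) | (0,2) | (0,0) | (0,1) | (1,2) | (1,0) | (1,1) | (2,2) | (2,0) | (2,1)
(1,0) | (1,0) | (1,1) | (1,2) | (2,0) | (2,1) | (2,2) | (0,0) | (0,1) | (0,2)
(1,1) | (1,1) | (1,2) | (1,0) | (2,1) | (2,2) | (2,0) | (0,1) | (0,2) | (0,0)
(1,2) | (1,2) | (1,0) | (1,1) | (2,2) | (2,0) | (2,1) | (0,2) | (0,0) | (0,1)
(2,0) | (2,0) | (2,1) | (2,2) | (0,0) | (0,1) | (0,2) | (1,0) | (1,1) | (1,2)
(2,1) | (2,1) | (2,2) | (2,0) | (0,1) | (0,2) | (0,0) | (1,1) | (1,2) | (1,0)
(2,2) | (2,2) | (2,0) | (2,1) | (0,2) | (0,0) | (0,1) | (1,2) | (1,0) | (1,1)


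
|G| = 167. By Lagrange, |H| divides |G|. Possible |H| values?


Lagrange's theorem: |H| divides |G|
|G| = 167
Divisors of 167: 1, 167

Possible subgroup orders: {1, 167}


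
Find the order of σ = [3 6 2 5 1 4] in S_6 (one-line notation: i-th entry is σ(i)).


Cycle decomposition: (1 3 2 6 4 5)
Cycle lengths: 6
Order = lcm(6) = 6

ord(σ) = 6


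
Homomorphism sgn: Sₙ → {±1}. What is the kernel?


Kernel = preimage of identity
ker(sgn) = even permutations = Aₙ

ker(sgn) = Aₙ


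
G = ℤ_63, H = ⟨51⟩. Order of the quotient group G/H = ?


|⟨51⟩| = n / gcd(51, 63) = 63 / 3 = 21
H is normal (ℤ_63 is abelian).
|G/H| = |G| / |H| = 63 / 21 = 3

|G/H| = 3


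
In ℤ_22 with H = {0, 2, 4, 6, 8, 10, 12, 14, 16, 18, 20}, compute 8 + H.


8 + H = {8 + h (mod 22) : h ∈ H}
8+0=8, 8+2=10, 8+4=12, 8+6=14, 8+8=16, 8+10=18, 8+12=20, 8+14=0, 8+16=2, 8+18=4, 8+20=6
8 + H = {0, 2, 4, 6, 8, 10, 12, 14, 16, 18, 20} = 0 + H

8 + H = {0, 2, 4, 6, 8, 10, 12, 14, 16, 18, 20}


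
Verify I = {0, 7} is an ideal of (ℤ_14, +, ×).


Check ideal conditions for I = {0, 7} in ℤ_14:
(1) I is an additive subgroup? Yes
(2) For r ∈ ℤ_14 and a ∈ I: r·a ∈ I? Yes

Yes, I is an ideal of ℤ_14


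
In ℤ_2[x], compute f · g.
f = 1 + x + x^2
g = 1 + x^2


Expand and collect like terms; reduce coefficients mod 2:
x^0: 1·1 = 1 ≡ 1 (mod 2)
x^1: 1·0 + 1·1 = 1 ≡ 1 (mod 2)
x^2: 1·1 + 1·0 + 1·1 = 2 ≡ 0 (mod 2)
x^3: 1·1 + 1·0 = 1 ≡ 1 (mod 2)
x^4: 1·1 = 1 ≡ 1 (mod 2)
Result: 1 + x + x^3 + x^4

f · g = 1 + x + x^3 + x^4


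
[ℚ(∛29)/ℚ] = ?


∛29 has minimal polynomial x³ - 29 (irreducible over ℚ since 29 is not a perfect cube)

[ℚ(∛29)/ℚ] = 3


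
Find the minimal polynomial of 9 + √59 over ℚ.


Let α = 9 + √59. Then α - 9 = √59, so (α - 9)² = 59, giving α² - 18α + 22 = 0. Degree 2 and α ∉ ℚ, so this is the minimal polynomial.

Minimal polynomial: x² - 18x + 22


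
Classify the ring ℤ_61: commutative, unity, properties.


ℤ_61 is a commutative ring with unity 1; 61 is prime, so ℤ_61 is a field (hence an integral domain)
Commutative: Yes
Integral domain: Yes
Has unity: Yes

ℤ_61: Commutative=Yes, Unity=Yes


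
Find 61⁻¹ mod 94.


Use the extended Euclidean algorithm to write 1 = 61·s + 94·t; then s mod 94 is the inverse.
Euclidean algorithm:
  61 = 0·94 + 61
  94 = 1·61 + 33
  61 = 1·33 + 28
  33 = 1·28 + 5
  28 = 5·5 + 3
  5 = 1·3 + 2
  3 = 1·2 + 1
  2 = 2·1 + 0
gcd(61,94) = 1
Back-substitution gives: 61·(37) + 94·(-24) = 1
So 61⁻¹ ≡ 37 ≡ 37 (mod 94)
Check: 61 × 37 = 2257 ≡ 1 (mod 94) ✓

61⁻¹ ≡ 37 (mod 94)


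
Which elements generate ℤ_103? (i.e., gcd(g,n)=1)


g generates ℤ_n iff gcd(g,n) = 1
Prime factors of 103: 103
Generators are g ∈ {1,...,102} not divisible by any of these primes.
Generators: {1, 2, 3, 4, 5, 6, 7, 8, 9, 10, 11, 12, 13, 14, 15, 16, 17, 18, 19, 20, 21, 22, 23, 24, 25, 26, 27, 28, 29, 30, 31, 32, 33, 34, 35, 36, 37, 38, 39, 40, 41, 42, 43, 44, 45, 46, 47, 48, 49, 50, 51, 52, 53, 54, 55, 56, 57, 58, 59, 60, 61, 62, 63, 64, 65, 66, 67, 68, 69, 70, 71, 72, 73, 74, 75, 76, 77, 78, 79, 80, 81, 82, 83, 84, 85, 86, 87, 88, 89, 90, 91, 92, 93, 94, 95, 96, 97, 98, 99, 100, 101, 102}
Number of generators = φ(103) = 102

Generators of ℤ_103 = {1, 2, 3, 4, 5, 6, 7, 8, 9, 10, 11, 12, 13, 14, 15, 16, 17, 18, 19, 20, 21, 22, 23, 24, 25, 26, 27, 28, 29, 30, 31, 32, 33, 34, 35, 36, 37, 38, 39, 40, 41, 42, 43, 44, 45, 46, 47, 48, 49, 50, 51, 52, 53, 54, 55, 56, 57, 58, 59, 60, 61, 62, 63, 64, 65, 66, 67, 68, 69, 70, 71, 72, 73, 74, 75, 76, 77, 78, 79, 80, 81, 82, 83, 84, 85, 86, 87, 88, 89, 90, 91, 92, 93, 94, 95, 96, 97, 98, 99, 100, 101, 102}


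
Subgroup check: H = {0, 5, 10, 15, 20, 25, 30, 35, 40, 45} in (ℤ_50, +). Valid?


Subgroup test for H = {0, 5, 10, 15, 20, 25, 30, 35, 40, 45} in (ℤ_50, +):
(1) 0 ∈ H? Yes
(2) Closure: for all a,b ∈ H, (a+b) mod 50 ∈ H? Yes
(3) Inverses: for all a ∈ H, -a mod 50 ∈ H? Yes

Yes, H is a subgroup of ℤ_50


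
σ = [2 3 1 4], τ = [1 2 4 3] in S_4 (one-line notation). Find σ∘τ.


σ∘τ: apply τ first, then σ
1 →τ 1 →σ 2
2 →τ 2 →σ 3
3 →τ 4 →σ 4
4 →τ 3 →σ 1

σ∘τ = [2 3 4 1]


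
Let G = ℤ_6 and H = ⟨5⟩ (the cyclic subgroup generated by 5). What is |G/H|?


|⟨5⟩| = n / gcd(5, 6) = 6 / 1 = 6
H is normal (ℤ_6 is abelian).
|G/H| = |G| / |H| = 6 / 6 = 1

|G/H| = 1


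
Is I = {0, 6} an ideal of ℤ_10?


Check ideal conditions for I = {0, 6} in ℤ_10:
(1) I is an additive subgroup? No
(2) For r ∈ ℤ_10 and a ∈ I: r·a ∈ I? No  [counterexample: r=2, a=6, r·a mod 10 = 2 ∉ I]

No, I is not an ideal of ℤ_10


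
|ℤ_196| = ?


ℤ_n has n elements.

|ℤ_196| = 196


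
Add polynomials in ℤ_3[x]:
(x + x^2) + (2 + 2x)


Add coefficients mod 3:
x^0: 0 + 2 = 2 (mod 3)
x^1: 1 + 2 = 0 (mod 3)
x^2: 1 + 0 = 1 (mod 3)
Result: 2 + x^2

f + g = 2 + x^2


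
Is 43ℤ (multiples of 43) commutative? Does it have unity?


43ℤ is a commutative ring under +,× but has no multiplicative identity (1 ∉ 43ℤ); it has no zero divisors, but without unity it is not an integral domain
Commutative: Yes
Integral domain: No
Has unity: No

43ℤ (multiples of 43): Commutative=Yes, Unity=No


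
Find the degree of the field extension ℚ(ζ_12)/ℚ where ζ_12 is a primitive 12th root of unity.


[ℚ(ζ_n):ℚ] = deg Φ_n(x) = φ(n). Here φ(12) = 4

[ℚ(ζ_12)/ℚ where ζ_12 is a primitive 12th root of unity] = 4


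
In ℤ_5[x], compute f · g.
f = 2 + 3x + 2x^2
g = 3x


Expand and collect like terms; reduce coefficients mod 5:
x^0: 2·0 = 0 ≡ 0 (mod 5)
x^1: 2·3 + 3·0 = 6 ≡ 1 (mod 5)
x^2: 3·3 + 2·0 = 9 ≡ 4 (mod 5)
x^3: 2·3 = 6 ≡ 1 (mod 5)
Result: x + 4x^2 + x^3

f · g = x + 4x^2 + x^3


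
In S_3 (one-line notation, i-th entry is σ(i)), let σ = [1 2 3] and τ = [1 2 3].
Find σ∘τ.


σ∘τ: apply τ first, then σ
1 →τ 1 →σ 1
2 →τ 2 →σ 2
3 →τ 3 →σ 3

σ∘τ = [1 2 3]


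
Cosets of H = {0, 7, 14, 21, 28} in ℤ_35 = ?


H = {0, 7, 14, 21, 28}, |H| = 5
Number of cosets = |G|/|H| = 35/5 = 7
0 + H = {0, 7, 14, 21, 28}
1 + H = {1, 8, 15, 22, 29}
2 + H = {2, 9, 16, 23, 30}
3 + H = {3, 10, 17, 24, 31}
4 + H = {4, 11, 18, 25, 32}
5 + H = {5, 12, 19, 26, 33}
6 + H = {6, 13, 20, 27, 34}

Cosets: 0+H={0,7,14,21,28}; 1+H={1,8,15,22,29}; 2+H={2,9,16,23,30}; 3+H={3,10,17,24,31}; 4+H={4,11,18,25,32}; 5+H={5,12,19,26,33}; 6+H={6,13,20,27,34}


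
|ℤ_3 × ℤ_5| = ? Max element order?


|ℤ_3 × ℤ_5| = 3 × 5 = 15
Max element order = lcm(3,5) = 15
Cyclic? Yes (gcd=1)

|ℤ_3×ℤ_5| = 15, max element order = 15


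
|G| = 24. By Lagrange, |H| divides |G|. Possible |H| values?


Lagrange's theorem: |H| divides |G|
|G| = 24
Divisors of 24: 1, 2, 3, 4, 6, 8, 12, 24

Possible subgroup orders: {1, 2, 3, 4, 6, 8, 12, 24}


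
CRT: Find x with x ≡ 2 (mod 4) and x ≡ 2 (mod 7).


m₁ = 4, m₂ = 7, gcd = 1, so CRT applies. M = m₁·m₂ = 28
Let M₁ = M/m₁ = 7, M₂ = M/m₂ = 4
Find y₁ ≡ M₁⁻¹ (mod m₁): 7⁻¹ ≡ 3 (mod 4)
Find y₂ ≡ M₂⁻¹ (mod m₂): 4⁻¹ ≡ 2 (mod 7)
x = a₁·M₁·y₁ + a₂·M₂·y₂ = 2·7·3 + 2·4·2 = 58
Reduce mod 28: x ≡ 2
Check: 2 mod 4 = 2 ✓, 2 mod 7 = 2 ✓

x ≡ 2 (mod 28)


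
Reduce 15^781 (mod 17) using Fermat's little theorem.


Fermat's little theorem: if p is prime and gcd(a,p)=1, then a^(p-1) ≡ 1 (mod p)
p = 17 is prime, gcd(15,17) = 1
Reduce exponent: 781 mod 16 = 13
So 15^781 ≡ 15^13 (mod 17)
15^13 mod 17 = 2

15^781 ≡ 2 (mod 17)


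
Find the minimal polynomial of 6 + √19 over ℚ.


Let α = 6 + √19. Then α - 6 = √19, so (α - 6)² = 19, giving α² - 12α + 17 = 0. Degree 2 and α ∉ ℚ, so this is the minimal polynomial.

Minimal polynomial: x² - 12x + 17


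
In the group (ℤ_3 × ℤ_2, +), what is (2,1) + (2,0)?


Operation: componentwise addition mod (3, 2)
(2,1) + (2,0) = ((a₁+b₁) mod 3, (a₂+b₂) mod 2) with a = (2,1), b = (2,0)

(2,1) + (2,0) = (1,1)


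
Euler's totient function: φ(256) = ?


Factor n: 256 = 2^8
φ(n) = n · ∏(1 - 1/p) over distinct primes p | n
φ(256) = 256 · (1 - 1/2) = 128

φ(256) = 128


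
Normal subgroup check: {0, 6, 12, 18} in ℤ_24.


H = {0, 6, 12, 18} in ℤ_24
ℤ_24 is abelian; every subgroup of an abelian group is normal

Yes, normal subgroup


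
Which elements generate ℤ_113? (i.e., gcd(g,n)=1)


g generates ℤ_n iff gcd(g,n) = 1
Prime factors of 113: 113
Generators are g ∈ {1,...,112} not divisible by any of these primes.
Generators: {1, 2, 3, 4, 5, 6, 7, 8, 9, 10, 11, 12, 13, 14, 15, 16, 17, 18, 19, 20, 21, 22, 23, 24, 25, 26, 27, 28, 29, 30, 31, 32, 33, 34, 35, 36, 37, 38, 39, 40, 41, 42, 43, 44, 45, 46, 47, 48, 49, 50, 51, 52, 53, 54, 55, 56, 57, 58, 59, 60, 61, 62, 63, 64, 65, 66, 67, 68, 69, 70, 71, 72, 73, 74, 75, 76, 77, 78, 79, 80, 81, 82, 83, 84, 85, 86, 87, 88, 89, 90, 91, 92, 93, 94, 95, 96, 97, 98, 99, 100, 101, 102, 103, 104, 105, 106, 107, 108, 109, 110, 111, 112}
Number of generators = φ(113) = 112

Generators of ℤ_113 = {1, 2, 3, 4, 5, 6, 7, 8, 9, 10, 11, 12, 13, 14, 15, 16, 17, 18, 19, 20, 21, 22, 23, 24, 25, 26, 27, 28, 29, 30, 31, 32, 33, 34, 35, 36, 37, 38, 39, 40, 41, 42, 43, 44, 45, 46, 47, 48, 49, 50, 51, 52, 53, 54, 55, 56, 57, 58, 59, 60, 61, 62, 63, 64, 65, 66, 67, 68, 69, 70, 71, 72, 73, 74, 75, 76, 77, 78, 79, 80, 81, 82, 83, 84, 85, 86, 87, 88, 89, 90, 91, 92, 93, 94, 95, 96, 97, 98, 99, 100, 101, 102, 103, 104, 105, 106, 107, 108, 109, 110, 111, 112}


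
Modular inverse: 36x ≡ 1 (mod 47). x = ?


Use the extended Euclidean algorithm to write 1 = 36·s + 47·t; then s mod 47 is the inverse.
Euclidean algorithm:
  36 = 0·47 + 36
  47 = 1·36 + 11
  36 = 3·11 + 3
  11 = 3·3 + 2
  3 = 1·2 + 1
  2 = 2·1 + 0
gcd(36,47) = 1
Back-substitution gives: 36·(17) + 47·(-13) = 1
So 36⁻¹ ≡ 17 ≡ 17 (mod 47)
Check: 36 × 17 = 612 ≡ 1 (mod 47) ✓

36⁻¹ ≡ 17 (mod 47)


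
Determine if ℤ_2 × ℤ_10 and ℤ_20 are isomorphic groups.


Comparing ℤ_2 × ℤ_10 and ℤ_20:
gcd(2,10) = 2 ≠ 1. Max element order in ℤ_2×ℤ_10 is lcm(2,10) = 10 < 20, so it has no element of order 20

No, ℤ_2 × ℤ_10 ≇ ℤ_20
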